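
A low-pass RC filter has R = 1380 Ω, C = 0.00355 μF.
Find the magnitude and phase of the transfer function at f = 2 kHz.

Step 1 — Angular frequency: ω = 2π·2000 = 1.257e+04 rad/s.
Step 2 — Transfer function: H(jω) = 1/(1 + jωRC).
Step 3 — Denominator: 1 + jωRC = 1 + j·1.257e+04·1380·3.55e-09 = 1 + j0.06156.
Step 4 — H = 0.9962 - j0.06133.
Step 5 — Magnitude: |H| = 0.9981 (-0.0 dB); phase: φ = -3.5°.

|H| = 0.9981 (-0.0 dB), φ = -3.5°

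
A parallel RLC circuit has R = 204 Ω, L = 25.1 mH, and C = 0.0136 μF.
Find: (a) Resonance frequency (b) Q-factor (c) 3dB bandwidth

Step 1 — Resonance: ω₀ = 1/√(LC) = 1/√(0.0251·1.36e-08) = 5.412e+04 rad/s.
Step 2 — f₀ = ω₀/(2π) = 8614 Hz.
Step 3 — Parallel Q: Q = R/(ω₀L) = 204/(5.412e+04·0.0251) = 0.1502.
Step 4 — Bandwidth: Δω = ω₀/Q = 3.604e+05 rad/s; BW = Δω/(2π) = 5.737e+04 Hz.

(a) f₀ = 8614 Hz  (b) Q = 0.1502  (c) BW = 5.737e+04 Hz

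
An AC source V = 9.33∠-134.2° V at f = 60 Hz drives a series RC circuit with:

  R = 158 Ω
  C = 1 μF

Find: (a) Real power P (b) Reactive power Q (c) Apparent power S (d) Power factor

Step 1 — Angular frequency: ω = 2π·f = 2π·60 = 377 rad/s.
Step 2 — Component impedances:
  R: Z = R = 158 Ω
  C: Z = 1/(jωC) = -j/(ω·C) = 0 - j2653 Ω
Step 3 — Series combination: Z_total = R + C = 158 - j2653 Ω = 2657∠-86.6° Ω.
Step 4 — Source phasor: V = 9.33∠-134.2° V = -6.505 - j6.689 V.
Step 5 — Current: I = V / Z = 0.002367 - j0.002593 A = 0.003511∠-47.6° A.
Step 6 — Complex power: S = V·I* = 0.001948 - j0.0327 VA.
Step 7 — Real power: P = Re(S) = 0.001948 W.
Step 8 — Reactive power: Q = Im(S) = -0.0327 VAR.
Step 9 — Apparent power: |S| = 0.03276 VA.
Step 10 — Power factor: PF = P/|S| = 0.05946 (leading).

(a) P = 0.001948 W  (b) Q = -0.0327 VAR  (c) S = 0.03276 VA  (d) PF = 0.05946 (leading)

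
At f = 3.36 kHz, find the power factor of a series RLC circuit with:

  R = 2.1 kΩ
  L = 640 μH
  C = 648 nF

Step 1 — Angular frequency: ω = 2π·f = 2π·3360 = 2.111e+04 rad/s.
Step 2 — Component impedances:
  R: Z = R = 2100 Ω
  L: Z = jωL = j·2.111e+04·0.00064 = 0 + j13.51 Ω
  C: Z = 1/(jωC) = -j/(ω·C) = 0 - j73.1 Ω
Step 3 — Series combination: Z_total = R + L + C = 2100 - j59.59 Ω = 2101∠-1.6° Ω.
Step 4 — Power factor: PF = cos(φ) = Re(Z)/|Z| = 2100/2100.8 = 0.9996.
Step 5 — Type: Im(Z) = -59.59 ⇒ leading (phase φ = -1.6°).

PF = 0.9996 (leading, φ = -1.6°)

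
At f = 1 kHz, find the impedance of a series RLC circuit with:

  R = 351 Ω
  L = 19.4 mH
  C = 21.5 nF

Step 1 — Angular frequency: ω = 2π·f = 2π·1000 = 6283 rad/s.
Step 2 — Component impedances:
  R: Z = R = 351 Ω
  L: Z = jωL = j·6283·0.0194 = 0 + j121.9 Ω
  C: Z = 1/(jωC) = -j/(ω·C) = 0 - j7403 Ω
Step 3 — Series combination: Z_total = R + L + C = 351 - j7281 Ω = 7289∠-87.2° Ω.

Z = 351 - j7281 Ω = 7289∠-87.2° Ω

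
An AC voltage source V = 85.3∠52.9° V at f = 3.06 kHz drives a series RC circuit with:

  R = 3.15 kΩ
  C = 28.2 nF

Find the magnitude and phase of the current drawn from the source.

Step 1 — Angular frequency: ω = 2π·f = 2π·3060 = 1.923e+04 rad/s.
Step 2 — Component impedances:
  R: Z = R = 3150 Ω
  C: Z = 1/(jωC) = -j/(ω·C) = 0 - j1844 Ω
Step 3 — Series combination: Z_total = R + C = 3150 - j1844 Ω = 3650∠-30.3° Ω.
Step 4 — Source phasor: V = 85.3∠52.9° V = 51.45 + j68.03 V.
Step 5 — Ohm's law: I = V / Z_total = (51.45 + j68.03) / (3150 - j1844) = 0.002747 + j0.02321 A.
Step 6 — Convert to polar: |I| = 0.02337 A, ∠I = 83.2°.

I = 0.02337∠83.2° A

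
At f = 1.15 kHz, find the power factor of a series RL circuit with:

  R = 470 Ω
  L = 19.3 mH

Step 1 — Angular frequency: ω = 2π·f = 2π·1150 = 7226 rad/s.
Step 2 — Component impedances:
  R: Z = R = 470 Ω
  L: Z = jωL = j·7226·0.0193 = 0 + j139.5 Ω
Step 3 — Series combination: Z_total = R + L = 470 + j139.5 Ω = 490.3∠16.5° Ω.
Step 4 — Power factor: PF = cos(φ) = Re(Z)/|Z| = 470/490.25 = 0.9587.
Step 5 — Type: Im(Z) = 139.5 ⇒ lagging (phase φ = 16.5°).

PF = 0.9587 (lagging, φ = 16.5°)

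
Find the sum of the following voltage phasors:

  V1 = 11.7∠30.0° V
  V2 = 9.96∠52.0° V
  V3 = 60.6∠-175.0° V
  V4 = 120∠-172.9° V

Step 1 — Convert each phasor to rectangular form:
  V1 = 11.7·(cos(30.0°) + j·sin(30.0°)) = 10.13 + j5.85 V
  V2 = 9.96·(cos(52.0°) + j·sin(52.0°)) = 6.132 + j7.849 V
  V3 = 60.6·(cos(-175.0°) + j·sin(-175.0°)) = -60.37 - j5.282 V
  V4 = 120·(cos(-172.9°) + j·sin(-172.9°)) = -119.1 - j14.83 V
Step 2 — Sum components: V_total = -163.2 - j6.415 V.
Step 3 — Convert to polar: |V_total| = 163.3 V, ∠V_total = -177.7°.

V_total = 163.3∠-177.7° V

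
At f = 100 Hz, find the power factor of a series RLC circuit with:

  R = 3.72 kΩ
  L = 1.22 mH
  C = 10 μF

Step 1 — Angular frequency: ω = 2π·f = 2π·100 = 628.3 rad/s.
Step 2 — Component impedances:
  R: Z = R = 3720 Ω
  L: Z = jωL = j·628.3·0.00122 = 0 + j0.7665 Ω
  C: Z = 1/(jωC) = -j/(ω·C) = 0 - j159.2 Ω
Step 3 — Series combination: Z_total = R + L + C = 3720 - j158.4 Ω = 3723∠-2.4° Ω.
Step 4 — Power factor: PF = cos(φ) = Re(Z)/|Z| = 3720/3723.4 = 0.9991.
Step 5 — Type: Im(Z) = -158.4 ⇒ leading (phase φ = -2.4°).

PF = 0.9991 (leading, φ = -2.4°)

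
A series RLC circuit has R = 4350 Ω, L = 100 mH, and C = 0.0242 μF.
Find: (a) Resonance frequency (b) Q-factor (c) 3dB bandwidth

Step 1 — Resonance: ω₀ = 1/√(LC) = 1/√(0.1·2.42e-08) = 2.033e+04 rad/s.
Step 2 — f₀ = ω₀/(2π) = 3235 Hz.
Step 3 — Series Q: Q = ω₀L/R = 2.033e+04·0.1/4350 = 0.4673.
Step 4 — Bandwidth: Δω = ω₀/Q = 4.35e+04 rad/s; BW = Δω/(2π) = 6923 Hz.

(a) f₀ = 3235 Hz  (b) Q = 0.4673  (c) BW = 6923 Hz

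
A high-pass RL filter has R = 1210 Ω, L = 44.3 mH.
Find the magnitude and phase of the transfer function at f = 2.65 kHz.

Step 1 — Angular frequency: ω = 2π·2650 = 1.665e+04 rad/s.
Step 2 — Transfer function: H(jω) = jωL/(R + jωL).
Step 3 — Numerator jωL = j·737.6; denominator R + jωL = 1210 + j737.6.
Step 4 — H = 0.2709 + j0.4444.
Step 5 — Magnitude: |H| = 0.5205 (-5.7 dB); phase: φ = 58.6°.

|H| = 0.5205 (-5.7 dB), φ = 58.6°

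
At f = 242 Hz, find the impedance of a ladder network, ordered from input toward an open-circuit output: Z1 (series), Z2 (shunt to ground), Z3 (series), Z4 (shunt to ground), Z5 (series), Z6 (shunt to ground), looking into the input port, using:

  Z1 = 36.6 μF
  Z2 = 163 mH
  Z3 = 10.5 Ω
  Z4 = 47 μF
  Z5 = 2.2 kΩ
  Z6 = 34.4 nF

Step 1 — Angular frequency: ω = 2π·f = 2π·242 = 1521 rad/s.
Step 2 — Component impedances:
  Z1: Z = 1/(jωC) = -j/(ω·C) = 0 - j17.97 Ω
  Z2: Z = jωL = j·1521·0.163 = 0 + j247.8 Ω
  Z3: Z = R = 10.5 Ω
  Z4: Z = 1/(jωC) = -j/(ω·C) = 0 - j13.99 Ω
  Z5: Z = R = 2200 Ω
  Z6: Z = 1/(jωC) = -j/(ω·C) = 0 - j1.912e+04 Ω
Step 3 — Ladder network (open output): work backward from the far end, alternating series and parallel combinations. Z_in = 11.77 - j32.26 Ω = 34.34∠-70.0° Ω.

Z = 11.77 - j32.26 Ω = 34.34∠-70.0° Ω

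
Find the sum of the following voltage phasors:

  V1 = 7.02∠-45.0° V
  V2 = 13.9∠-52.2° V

Step 1 — Convert each phasor to rectangular form:
  V1 = 7.02·(cos(-45.0°) + j·sin(-45.0°)) = 4.964 - j4.964 V
  V2 = 13.9·(cos(-52.2°) + j·sin(-52.2°)) = 8.519 - j10.98 V
Step 2 — Sum components: V_total = 13.48 - j15.95 V.
Step 3 — Convert to polar: |V_total| = 20.88 V, ∠V_total = -49.8°.

V_total = 20.88∠-49.8° V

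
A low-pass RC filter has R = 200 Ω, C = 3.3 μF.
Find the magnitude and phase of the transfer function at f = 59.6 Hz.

Step 1 — Angular frequency: ω = 2π·59.6 = 374.5 rad/s.
Step 2 — Transfer function: H(jω) = 1/(1 + jωRC).
Step 3 — Denominator: 1 + jωRC = 1 + j·374.5·200·3.3e-06 = 1 + j0.2472.
Step 4 — H = 0.9424 - j0.2329.
Step 5 — Magnitude: |H| = 0.9708 (-0.3 dB); phase: φ = -13.9°.

|H| = 0.9708 (-0.3 dB), φ = -13.9°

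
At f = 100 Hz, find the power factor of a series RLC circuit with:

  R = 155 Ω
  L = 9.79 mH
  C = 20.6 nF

Step 1 — Angular frequency: ω = 2π·f = 2π·100 = 628.3 rad/s.
Step 2 — Component impedances:
  R: Z = R = 155 Ω
  L: Z = jωL = j·628.3·0.00979 = 0 + j6.151 Ω
  C: Z = 1/(jωC) = -j/(ω·C) = 0 - j7.726e+04 Ω
Step 3 — Series combination: Z_total = R + L + C = 155 - j7.725e+04 Ω = 7.725e+04∠-89.9° Ω.
Step 4 — Power factor: PF = cos(φ) = Re(Z)/|Z| = 155/7.725e+04 = 0.002006.
Step 5 — Type: Im(Z) = -7.725e+04 ⇒ leading (phase φ = -89.9°).

PF = 0.002006 (leading, φ = -89.9°)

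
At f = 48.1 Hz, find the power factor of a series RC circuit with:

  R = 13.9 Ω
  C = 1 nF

Step 1 — Angular frequency: ω = 2π·f = 2π·48.1 = 302.2 rad/s.
Step 2 — Component impedances:
  R: Z = R = 13.9 Ω
  C: Z = 1/(jωC) = -j/(ω·C) = 0 - j3.309e+06 Ω
Step 3 — Series combination: Z_total = R + C = 13.9 - j3.309e+06 Ω = 3.309e+06∠-90.0° Ω.
Step 4 — Power factor: PF = cos(φ) = Re(Z)/|Z| = 13.9/3.309e+06 = 4.201e-06.
Step 5 — Type: Im(Z) = -3.309e+06 ⇒ leading (phase φ = -90.0°).

PF = 4.201e-06 (leading, φ = -90.0°)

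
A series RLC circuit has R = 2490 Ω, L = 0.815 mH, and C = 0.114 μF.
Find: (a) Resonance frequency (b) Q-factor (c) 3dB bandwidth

Step 1 — Resonance condition Im(Z)=0 gives ω₀ = 1/√(LC).
Step 2 — ω₀ = 1/√(0.000815·1.14e-07) = 1.037e+05 rad/s.
Step 3 — f₀ = ω₀/(2π) = 1.651e+04 Hz.
Step 4 — Series Q: Q = ω₀L/R = 1.037e+05·0.000815/2490 = 0.03396.
Step 5 — 3dB bandwidth: Δω = ω₀/Q = 3.055e+06 rad/s; BW = Δω/(2π) = 4.863e+05 Hz.

(a) f₀ = 1.651e+04 Hz  (b) Q = 0.03396  (c) BW = 4.863e+05 Hz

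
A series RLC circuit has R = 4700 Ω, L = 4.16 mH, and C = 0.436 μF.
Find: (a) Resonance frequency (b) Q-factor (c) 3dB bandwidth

Step 1 — Resonance condition Im(Z)=0 gives ω₀ = 1/√(LC).
Step 2 — ω₀ = 1/√(0.00416·4.36e-07) = 2.348e+04 rad/s.
Step 3 — f₀ = ω₀/(2π) = 3737 Hz.
Step 4 — Series Q: Q = ω₀L/R = 2.348e+04·0.00416/4700 = 0.02078.
Step 5 — 3dB bandwidth: Δω = ω₀/Q = 1.13e+06 rad/s; BW = Δω/(2π) = 1.798e+05 Hz.

(a) f₀ = 3737 Hz  (b) Q = 0.02078  (c) BW = 1.798e+05 Hz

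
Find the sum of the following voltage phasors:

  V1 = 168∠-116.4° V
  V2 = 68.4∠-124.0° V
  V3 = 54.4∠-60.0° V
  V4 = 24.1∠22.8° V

Step 1 — Convert each phasor to rectangular form:
  V1 = 168·(cos(-116.4°) + j·sin(-116.4°)) = -74.7 - j150.5 V
  V2 = 68.4·(cos(-124.0°) + j·sin(-124.0°)) = -38.25 - j56.71 V
  V3 = 54.4·(cos(-60.0°) + j·sin(-60.0°)) = 27.2 - j47.11 V
  V4 = 24.1·(cos(22.8°) + j·sin(22.8°)) = 22.22 + j9.339 V
Step 2 — Sum components: V_total = -63.53 - j245 V.
Step 3 — Convert to polar: |V_total| = 253.1 V, ∠V_total = -104.5°.

V_total = 253.1∠-104.5° V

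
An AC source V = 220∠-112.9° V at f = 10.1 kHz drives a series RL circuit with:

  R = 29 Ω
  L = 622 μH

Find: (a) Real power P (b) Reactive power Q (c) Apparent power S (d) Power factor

Step 1 — Angular frequency: ω = 2π·f = 2π·1.01e+04 = 6.346e+04 rad/s.
Step 2 — Component impedances:
  R: Z = R = 29 Ω
  L: Z = jωL = j·6.346e+04·0.000622 = 0 + j39.47 Ω
Step 3 — Series combination: Z_total = R + L = 29 + j39.47 Ω = 48.98∠53.7° Ω.
Step 4 — Source phasor: V = 220∠-112.9° V = -85.61 - j202.7 V.
Step 5 — Current: I = V / Z = -4.369 - j1.041 A = 4.492∠-166.6° A.
Step 6 — Complex power: S = V·I* = 585.1 + j796.3 VA.
Step 7 — Real power: P = Re(S) = 585.1 W.
Step 8 — Reactive power: Q = Im(S) = 796.3 VAR.
Step 9 — Apparent power: |S| = 988.2 VA.
Step 10 — Power factor: PF = P/|S| = 0.5921 (lagging).

(a) P = 585.1 W  (b) Q = 796.3 VAR  (c) S = 988.2 VA  (d) PF = 0.5921 (lagging)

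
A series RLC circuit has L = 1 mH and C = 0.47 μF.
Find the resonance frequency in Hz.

Step 1 — Resonance condition Im(Z)=0 gives ω₀ = 1/√(LC).
Step 2 — ω₀ = 1/√(0.001·4.7e-07) = 4.613e+04 rad/s.
Step 3 — f₀ = ω₀/(2π) = 7341 Hz.

f₀ = 7341 Hz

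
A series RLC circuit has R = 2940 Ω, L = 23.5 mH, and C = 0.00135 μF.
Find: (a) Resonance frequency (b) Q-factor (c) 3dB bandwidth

Step 1 — Resonance: ω₀ = 1/√(LC) = 1/√(0.0235·1.35e-09) = 1.775e+05 rad/s.
Step 2 — f₀ = ω₀/(2π) = 2.826e+04 Hz.
Step 3 — Series Q: Q = ω₀L/R = 1.775e+05·0.0235/2940 = 1.419.
Step 4 — Bandwidth: Δω = ω₀/Q = 1.251e+05 rad/s; BW = Δω/(2π) = 1.991e+04 Hz.

(a) f₀ = 2.826e+04 Hz  (b) Q = 1.419  (c) BW = 1.991e+04 Hz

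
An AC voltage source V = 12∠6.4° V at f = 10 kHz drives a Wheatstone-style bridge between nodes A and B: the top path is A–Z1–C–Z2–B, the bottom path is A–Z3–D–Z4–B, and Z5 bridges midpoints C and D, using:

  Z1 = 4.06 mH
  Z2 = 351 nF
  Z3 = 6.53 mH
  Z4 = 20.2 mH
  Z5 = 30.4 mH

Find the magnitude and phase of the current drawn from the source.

Step 1 — Angular frequency: ω = 2π·f = 2π·1e+04 = 6.283e+04 rad/s.
Step 2 — Component impedances:
  Z1: Z = jωL = j·6.283e+04·0.00406 = 0 + j255.1 Ω
  Z2: Z = 1/(jωC) = -j/(ω·C) = 0 - j45.34 Ω
  Z3: Z = jωL = j·6.283e+04·0.00653 = 0 + j410.3 Ω
  Z4: Z = jωL = j·6.283e+04·0.0202 = 0 + j1269 Ω
  Z5: Z = jωL = j·6.283e+04·0.0304 = 0 + j1910 Ω
Step 3 — Bridge requires nodal analysis (the Z5 bridge couples midpoints C and D, so the two paths cannot be reduced to a simple series/parallel combination). Setting node B to ground and injecting 1 A at node A, the 3-node admittance system at A, C, D solves to V_A = Z_AB = 0 + j172.4 Ω = 172.4∠90.0° Ω.
Step 4 — Source phasor: V = 12∠6.4° V = 11.93 + j1.338 V.
Step 5 — Ohm's law: I = V / Z_total = (11.93 + j1.338) / (0 + j172.4) = 0.007757 - j0.06916 A.
Step 6 — Convert to polar: |I| = 0.06959 A, ∠I = -83.6°.

I = 0.06959∠-83.6° A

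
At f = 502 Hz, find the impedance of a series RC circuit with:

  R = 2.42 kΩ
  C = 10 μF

Step 1 — Angular frequency: ω = 2π·f = 2π·502 = 3154 rad/s.
Step 2 — Component impedances:
  R: Z = R = 2420 Ω
  C: Z = 1/(jωC) = -j/(ω·C) = 0 - j31.7 Ω
Step 3 — Series combination: Z_total = R + C = 2420 - j31.7 Ω = 2420∠-0.8° Ω.

Z = 2420 - j31.7 Ω = 2420∠-0.8° Ω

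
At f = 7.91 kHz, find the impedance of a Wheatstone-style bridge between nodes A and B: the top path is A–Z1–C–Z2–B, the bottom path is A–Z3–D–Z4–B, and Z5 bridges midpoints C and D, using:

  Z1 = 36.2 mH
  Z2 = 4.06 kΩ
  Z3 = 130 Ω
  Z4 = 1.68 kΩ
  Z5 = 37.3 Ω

Step 1 — Angular frequency: ω = 2π·f = 2π·7910 = 4.97e+04 rad/s.
Step 2 — Component impedances:
  Z1: Z = jωL = j·4.97e+04·0.0362 = 0 + j1799 Ω
  Z2: Z = R = 4060 Ω
  Z3: Z = R = 130 Ω
  Z4: Z = R = 1680 Ω
  Z5: Z = R = 37.3 Ω
Step 3 — Bridge requires nodal analysis (the Z5 bridge couples midpoints C and D, so the two paths cannot be reduced to a simple series/parallel combination). Setting node B to ground and injecting 1 A at node A, the 3-node admittance system at A, C, D solves to V_A = Z_AB = 1320 + j10.93 Ω = 1320∠0.5° Ω.

Z = 1320 + j10.93 Ω = 1320∠0.5° Ω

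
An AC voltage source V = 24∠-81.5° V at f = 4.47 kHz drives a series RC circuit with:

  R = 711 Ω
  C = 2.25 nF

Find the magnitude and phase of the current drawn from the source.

Step 1 — Angular frequency: ω = 2π·f = 2π·4470 = 2.809e+04 rad/s.
Step 2 — Component impedances:
  R: Z = R = 711 Ω
  C: Z = 1/(jωC) = -j/(ω·C) = 0 - j1.582e+04 Ω
Step 3 — Series combination: Z_total = R + C = 711 - j1.582e+04 Ω = 1.584e+04∠-87.4° Ω.
Step 4 — Source phasor: V = 24∠-81.5° V = 3.547 - j23.74 V.
Step 5 — Ohm's law: I = V / Z_total = (3.547 - j23.74) / (711 - j1.582e+04) = 0.001507 + j0.0001565 A.
Step 6 — Convert to polar: |I| = 0.001515 A, ∠I = 5.9°.

I = 0.001515∠5.9° A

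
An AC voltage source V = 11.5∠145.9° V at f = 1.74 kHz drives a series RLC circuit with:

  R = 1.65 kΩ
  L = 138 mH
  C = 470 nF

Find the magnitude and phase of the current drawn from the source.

Step 1 — Angular frequency: ω = 2π·f = 2π·1740 = 1.093e+04 rad/s.
Step 2 — Component impedances:
  R: Z = R = 1650 Ω
  L: Z = jωL = j·1.093e+04·0.138 = 0 + j1509 Ω
  C: Z = 1/(jωC) = -j/(ω·C) = 0 - j194.6 Ω
Step 3 — Series combination: Z_total = R + L + C = 1650 + j1314 Ω = 2109∠38.5° Ω.
Step 4 — Source phasor: V = 11.5∠145.9° V = -9.523 + j6.447 V.
Step 5 — Ohm's law: I = V / Z_total = (-9.523 + j6.447) / (1650 + j1314) = -0.001627 + j0.005203 A.
Step 6 — Convert to polar: |I| = 0.005452 A, ∠I = 107.4°.

I = 0.005452∠107.4° A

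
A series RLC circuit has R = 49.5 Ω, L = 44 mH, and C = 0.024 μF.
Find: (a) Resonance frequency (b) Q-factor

Step 1 — Resonance condition Im(Z)=0 gives ω₀ = 1/√(LC).
Step 2 — ω₀ = 1/√(0.044·2.4e-08) = 3.077e+04 rad/s.
Step 3 — f₀ = ω₀/(2π) = 4898 Hz.
Step 4 — Series Q: Q = ω₀L/R = 3.077e+04·0.044/49.5 = 27.35.

(a) f₀ = 4898 Hz  (b) Q = 27.35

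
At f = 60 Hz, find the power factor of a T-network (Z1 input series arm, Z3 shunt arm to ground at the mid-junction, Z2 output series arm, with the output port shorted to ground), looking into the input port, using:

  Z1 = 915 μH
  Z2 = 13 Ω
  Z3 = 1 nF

Step 1 — Angular frequency: ω = 2π·f = 2π·60 = 377 rad/s.
Step 2 — Component impedances:
  Z1: Z = jωL = j·377·0.000915 = 0 + j0.3449 Ω
  Z2: Z = R = 13 Ω
  Z3: Z = 1/(jωC) = -j/(ω·C) = 0 - j2.653e+06 Ω
Step 3 — With the output port shorted to ground, the output series arm Z2 runs from the junction to ground; the shunt arm Z3 also runs from the junction to ground. They appear in parallel: Z3 || Z2 = 13 - j6.371e-05 Ω.
Step 4 — Series with input arm Z1: Z_in = Z1 + (Z3 || Z2) = 13 + j0.3449 Ω = 13∠1.5° Ω.
Step 5 — Power factor: PF = cos(φ) = Re(Z)/|Z| = 13/13.005 = 0.9996.
Step 6 — Type: Im(Z) = 0.3449 ⇒ lagging (phase φ = 1.5°).

PF = 0.9996 (lagging, φ = 1.5°)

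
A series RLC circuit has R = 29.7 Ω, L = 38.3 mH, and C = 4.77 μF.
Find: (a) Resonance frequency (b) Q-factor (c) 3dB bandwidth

Step 1 — Resonance condition Im(Z)=0 gives ω₀ = 1/√(LC).
Step 2 — ω₀ = 1/√(0.0383·4.77e-06) = 2340 rad/s.
Step 3 — f₀ = ω₀/(2π) = 372.4 Hz.
Step 4 — Series Q: Q = ω₀L/R = 2340·0.0383/29.7 = 3.017.
Step 5 — 3dB bandwidth: Δω = ω₀/Q = 775.5 rad/s; BW = Δω/(2π) = 123.4 Hz.

(a) f₀ = 372.4 Hz  (b) Q = 3.017  (c) BW = 123.4 Hz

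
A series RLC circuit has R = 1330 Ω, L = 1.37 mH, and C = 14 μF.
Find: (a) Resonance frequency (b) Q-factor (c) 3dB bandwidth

Step 1 — Resonance condition Im(Z)=0 gives ω₀ = 1/√(LC).
Step 2 — ω₀ = 1/√(0.00137·1.4e-05) = 7221 rad/s.
Step 3 — f₀ = ω₀/(2π) = 1149 Hz.
Step 4 — Series Q: Q = ω₀L/R = 7221·0.00137/1330 = 0.007438.
Step 5 — 3dB bandwidth: Δω = ω₀/Q = 9.708e+05 rad/s; BW = Δω/(2π) = 1.545e+05 Hz.

(a) f₀ = 1149 Hz  (b) Q = 0.007438  (c) BW = 1.545e+05 Hz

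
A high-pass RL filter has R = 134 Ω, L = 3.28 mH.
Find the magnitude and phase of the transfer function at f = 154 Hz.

Step 1 — Angular frequency: ω = 2π·154 = 967.6 rad/s.
Step 2 — Transfer function: H(jω) = jωL/(R + jωL).
Step 3 — Numerator jωL = j·3.174; denominator R + jωL = 134 + j3.174.
Step 4 — H = 0.0005607 + j0.02367.
Step 5 — Magnitude: |H| = 0.02368 (-32.5 dB); phase: φ = 88.6°.

|H| = 0.02368 (-32.5 dB), φ = 88.6°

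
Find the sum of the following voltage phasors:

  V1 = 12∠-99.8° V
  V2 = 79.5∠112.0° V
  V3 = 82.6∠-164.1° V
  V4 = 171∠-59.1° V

Step 1 — Convert each phasor to rectangular form:
  V1 = 12·(cos(-99.8°) + j·sin(-99.8°)) = -2.043 - j11.82 V
  V2 = 79.5·(cos(112.0°) + j·sin(112.0°)) = -29.78 + j73.71 V
  V3 = 82.6·(cos(-164.1°) + j·sin(-164.1°)) = -79.44 - j22.63 V
  V4 = 171·(cos(-59.1°) + j·sin(-59.1°)) = 87.82 - j146.7 V
Step 2 — Sum components: V_total = -23.45 - j107.5 V.
Step 3 — Convert to polar: |V_total| = 110 V, ∠V_total = -102.3°.

V_total = 110∠-102.3° V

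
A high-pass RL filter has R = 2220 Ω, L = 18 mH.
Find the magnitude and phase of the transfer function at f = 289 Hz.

Step 1 — Angular frequency: ω = 2π·289 = 1816 rad/s.
Step 2 — Transfer function: H(jω) = jωL/(R + jωL).
Step 3 — Numerator jωL = j·32.69; denominator R + jωL = 2220 + j32.69.
Step 4 — H = 0.0002167 + j0.01472.
Step 5 — Magnitude: |H| = 0.01472 (-36.6 dB); phase: φ = 89.2°.

|H| = 0.01472 (-36.6 dB), φ = 89.2°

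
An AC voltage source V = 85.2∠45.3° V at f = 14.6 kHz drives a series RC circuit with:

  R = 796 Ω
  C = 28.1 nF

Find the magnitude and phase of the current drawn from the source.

Step 1 — Angular frequency: ω = 2π·f = 2π·1.46e+04 = 9.173e+04 rad/s.
Step 2 — Component impedances:
  R: Z = R = 796 Ω
  C: Z = 1/(jωC) = -j/(ω·C) = 0 - j387.9 Ω
Step 3 — Series combination: Z_total = R + C = 796 - j387.9 Ω = 885.5∠-26.0° Ω.
Step 4 — Source phasor: V = 85.2∠45.3° V = 59.93 + j60.56 V.
Step 5 — Ohm's law: I = V / Z_total = (59.93 + j60.56) / (796 - j387.9) = 0.03088 + j0.09113 A.
Step 6 — Convert to polar: |I| = 0.09622 A, ∠I = 71.3°.

I = 0.09622∠71.3° A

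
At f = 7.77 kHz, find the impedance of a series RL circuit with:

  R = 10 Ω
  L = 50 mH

Step 1 — Angular frequency: ω = 2π·f = 2π·7770 = 4.882e+04 rad/s.
Step 2 — Component impedances:
  R: Z = R = 10 Ω
  L: Z = jωL = j·4.882e+04·0.05 = 0 + j2441 Ω
Step 3 — Series combination: Z_total = R + L = 10 + j2441 Ω = 2441∠89.8° Ω.

Z = 10 + j2441 Ω = 2441∠89.8° Ω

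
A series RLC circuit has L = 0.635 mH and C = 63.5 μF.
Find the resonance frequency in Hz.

Step 1 — Resonance condition Im(Z)=0 gives ω₀ = 1/√(LC).
Step 2 — ω₀ = 1/√(0.000635·6.35e-05) = 4980 rad/s.
Step 3 — f₀ = ω₀/(2π) = 792.6 Hz.

f₀ = 792.6 Hz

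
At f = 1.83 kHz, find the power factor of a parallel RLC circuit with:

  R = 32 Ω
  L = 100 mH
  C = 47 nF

Step 1 — Angular frequency: ω = 2π·f = 2π·1830 = 1.15e+04 rad/s.
Step 2 — Component impedances:
  R: Z = R = 32 Ω
  L: Z = jωL = j·1.15e+04·0.1 = 0 + j1150 Ω
  C: Z = 1/(jωC) = -j/(ω·C) = 0 - j1850 Ω
Step 3 — Parallel combination: 1/Z_total = 1/R + 1/L + 1/C; Z_total = 32 + j0.3371 Ω = 32∠0.6° Ω.
Step 4 — Power factor: PF = cos(φ) = Re(Z)/|Z| = 31.996/31.998 = 0.9999.
Step 5 — Type: Im(Z) = 0.3371 ⇒ lagging (phase φ = 0.6°).

PF = 0.9999 (lagging, φ = 0.6°)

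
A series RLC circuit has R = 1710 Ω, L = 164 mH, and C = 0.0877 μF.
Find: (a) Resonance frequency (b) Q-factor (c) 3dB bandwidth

Step 1 — Resonance condition Im(Z)=0 gives ω₀ = 1/√(LC).
Step 2 — ω₀ = 1/√(0.164·8.77e-08) = 8338 rad/s.
Step 3 — f₀ = ω₀/(2π) = 1327 Hz.
Step 4 — Series Q: Q = ω₀L/R = 8338·0.164/1710 = 0.7997.
Step 5 — 3dB bandwidth: Δω = ω₀/Q = 1.043e+04 rad/s; BW = Δω/(2π) = 1659 Hz.

(a) f₀ = 1327 Hz  (b) Q = 0.7997  (c) BW = 1659 Hz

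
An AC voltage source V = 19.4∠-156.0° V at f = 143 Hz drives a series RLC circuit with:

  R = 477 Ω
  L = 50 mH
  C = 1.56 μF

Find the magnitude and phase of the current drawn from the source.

Step 1 — Angular frequency: ω = 2π·f = 2π·143 = 898.5 rad/s.
Step 2 — Component impedances:
  R: Z = R = 477 Ω
  L: Z = jωL = j·898.5·0.05 = 0 + j44.92 Ω
  C: Z = 1/(jωC) = -j/(ω·C) = 0 - j713.4 Ω
Step 3 — Series combination: Z_total = R + L + C = 477 - j668.5 Ω = 821.2∠-54.5° Ω.
Step 4 — Source phasor: V = 19.4∠-156.0° V = -17.72 - j7.891 V.
Step 5 — Ohm's law: I = V / Z_total = (-17.72 - j7.891) / (477 - j668.5) = -0.004713 - j0.02315 A.
Step 6 — Convert to polar: |I| = 0.02362 A, ∠I = -101.5°.

I = 0.02362∠-101.5° A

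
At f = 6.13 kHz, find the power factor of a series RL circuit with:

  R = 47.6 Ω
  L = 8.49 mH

Step 1 — Angular frequency: ω = 2π·f = 2π·6130 = 3.852e+04 rad/s.
Step 2 — Component impedances:
  R: Z = R = 47.6 Ω
  L: Z = jωL = j·3.852e+04·0.00849 = 0 + j327 Ω
Step 3 — Series combination: Z_total = R + L = 47.6 + j327 Ω = 330.4∠81.7° Ω.
Step 4 — Power factor: PF = cos(φ) = Re(Z)/|Z| = 47.6/330.45 = 0.144.
Step 5 — Type: Im(Z) = 327 ⇒ lagging (phase φ = 81.7°).

PF = 0.144 (lagging, φ = 81.7°)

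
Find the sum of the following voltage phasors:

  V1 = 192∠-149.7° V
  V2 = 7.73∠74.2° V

Step 1 — Convert each phasor to rectangular form:
  V1 = 192·(cos(-149.7°) + j·sin(-149.7°)) = -165.8 - j96.87 V
  V2 = 7.73·(cos(74.2°) + j·sin(74.2°)) = 2.105 + j7.438 V
Step 2 — Sum components: V_total = -163.7 - j89.43 V.
Step 3 — Convert to polar: |V_total| = 186.5 V, ∠V_total = -151.3°.

V_total = 186.5∠-151.3° V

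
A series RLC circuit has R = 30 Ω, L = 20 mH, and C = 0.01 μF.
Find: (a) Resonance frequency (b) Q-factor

Step 1 — Resonance condition Im(Z)=0 gives ω₀ = 1/√(LC).
Step 2 — ω₀ = 1/√(0.02·1e-08) = 7.071e+04 rad/s.
Step 3 — f₀ = ω₀/(2π) = 1.125e+04 Hz.
Step 4 — Series Q: Q = ω₀L/R = 7.071e+04·0.02/30 = 47.14.

(a) f₀ = 1.125e+04 Hz  (b) Q = 47.14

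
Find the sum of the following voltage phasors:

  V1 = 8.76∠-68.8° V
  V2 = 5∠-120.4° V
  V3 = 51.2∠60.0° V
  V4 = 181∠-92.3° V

Step 1 — Convert each phasor to rectangular form:
  V1 = 8.76·(cos(-68.8°) + j·sin(-68.8°)) = 3.168 - j8.167 V
  V2 = 5·(cos(-120.4°) + j·sin(-120.4°)) = -2.53 - j4.313 V
  V3 = 51.2·(cos(60.0°) + j·sin(60.0°)) = 25.6 + j44.34 V
  V4 = 181·(cos(-92.3°) + j·sin(-92.3°)) = -7.264 - j180.9 V
Step 2 — Sum components: V_total = 18.97 - j149 V.
Step 3 — Convert to polar: |V_total| = 150.2 V, ∠V_total = -82.7°.

V_total = 150.2∠-82.7° V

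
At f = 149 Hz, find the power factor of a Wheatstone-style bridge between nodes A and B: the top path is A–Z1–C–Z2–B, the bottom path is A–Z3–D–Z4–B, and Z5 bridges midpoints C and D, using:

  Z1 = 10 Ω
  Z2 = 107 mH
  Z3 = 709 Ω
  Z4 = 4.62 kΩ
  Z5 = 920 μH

Step 1 — Angular frequency: ω = 2π·f = 2π·149 = 936.2 rad/s.
Step 2 — Component impedances:
  Z1: Z = R = 10 Ω
  Z2: Z = jωL = j·936.2·0.107 = 0 + j100.2 Ω
  Z3: Z = R = 709 Ω
  Z4: Z = R = 4620 Ω
  Z5: Z = jωL = j·936.2·0.00092 = 0 + j0.8613 Ω
Step 3 — Bridge requires nodal analysis (the Z5 bridge couples midpoints C and D, so the two paths cannot be reduced to a simple series/parallel combination). Setting node B to ground and injecting 1 A at node A, the 3-node admittance system at A, C, D solves to V_A = Z_AB = 12.03 + j100.1 Ω = 100.8∠83.1° Ω.
Step 4 — Power factor: PF = cos(φ) = Re(Z)/|Z| = 12.03/100.8 = 0.1193.
Step 5 — Type: Im(Z) = 100.1 ⇒ lagging (phase φ = 83.1°).

PF = 0.1193 (lagging, φ = 83.1°)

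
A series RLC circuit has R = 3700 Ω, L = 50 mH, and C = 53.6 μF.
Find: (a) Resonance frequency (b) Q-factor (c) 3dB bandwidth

Step 1 — Resonance condition Im(Z)=0 gives ω₀ = 1/√(LC).
Step 2 — ω₀ = 1/√(0.05·5.36e-05) = 610.8 rad/s.
Step 3 — f₀ = ω₀/(2π) = 97.22 Hz.
Step 4 — Series Q: Q = ω₀L/R = 610.8·0.05/3700 = 0.008255.
Step 5 — 3dB bandwidth: Δω = ω₀/Q = 7.4e+04 rad/s; BW = Δω/(2π) = 1.178e+04 Hz.

(a) f₀ = 97.22 Hz  (b) Q = 0.008255  (c) BW = 1.178e+04 Hz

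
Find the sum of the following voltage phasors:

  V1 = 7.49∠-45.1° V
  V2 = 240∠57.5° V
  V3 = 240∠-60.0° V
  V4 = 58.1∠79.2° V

Step 1 — Convert each phasor to rectangular form:
  V1 = 7.49·(cos(-45.1°) + j·sin(-45.1°)) = 5.287 - j5.305 V
  V2 = 240·(cos(57.5°) + j·sin(57.5°)) = 129 + j202.4 V
  V3 = 240·(cos(-60.0°) + j·sin(-60.0°)) = 120 - j207.8 V
  V4 = 58.1·(cos(79.2°) + j·sin(79.2°)) = 10.89 + j57.07 V
Step 2 — Sum components: V_total = 265.1 + j46.33 V.
Step 3 — Convert to polar: |V_total| = 269.1 V, ∠V_total = 9.9°.

V_total = 269.1∠9.9° V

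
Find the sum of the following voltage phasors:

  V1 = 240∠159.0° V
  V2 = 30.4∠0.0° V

Step 1 — Convert each phasor to rectangular form:
  V1 = 240·(cos(159.0°) + j·sin(159.0°)) = -224.1 + j86.01 V
  V2 = 30.4·(cos(0.0°) + j·sin(0.0°)) = 30.4 V
Step 2 — Sum components: V_total = -193.7 + j86.01 V.
Step 3 — Convert to polar: |V_total| = 211.9 V, ∠V_total = 156.1°.

V_total = 211.9∠156.1° V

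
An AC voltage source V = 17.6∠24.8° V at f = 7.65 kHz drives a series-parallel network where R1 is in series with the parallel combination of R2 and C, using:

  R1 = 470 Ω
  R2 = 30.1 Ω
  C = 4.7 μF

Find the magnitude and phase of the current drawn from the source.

Step 1 — Angular frequency: ω = 2π·f = 2π·7650 = 4.807e+04 rad/s.
Step 2 — Component impedances:
  R1: Z = R = 470 Ω
  R2: Z = R = 30.1 Ω
  C: Z = 1/(jωC) = -j/(ω·C) = 0 - j4.427 Ω
Step 3 — Parallel branch: R2 || C = 1/(1/R2 + 1/C) = 0.6372 - j4.333 Ω.
Step 4 — Series with R1: Z_total = R1 + (R2 || C) = 470.6 - j4.333 Ω = 470.7∠-0.5° Ω.
Step 5 — Source phasor: V = 17.6∠24.8° V = 15.98 + j7.382 V.
Step 6 — Ohm's law: I = V / Z_total = (15.98 + j7.382) / (470.6 - j4.333) = 0.0338 + j0.016 A.
Step 7 — Convert to polar: |I| = 0.03739 A, ∠I = 25.3°.

I = 0.03739∠25.3° A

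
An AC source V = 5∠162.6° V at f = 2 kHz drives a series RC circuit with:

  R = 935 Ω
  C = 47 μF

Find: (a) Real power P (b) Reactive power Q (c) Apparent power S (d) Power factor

Step 1 — Angular frequency: ω = 2π·f = 2π·2000 = 1.257e+04 rad/s.
Step 2 — Component impedances:
  R: Z = R = 935 Ω
  C: Z = 1/(jωC) = -j/(ω·C) = 0 - j1.693 Ω
Step 3 — Series combination: Z_total = R + C = 935 - j1.693 Ω = 935∠-0.1° Ω.
Step 4 — Source phasor: V = 5∠162.6° V = -4.771 + j1.495 V.
Step 5 — Current: I = V / Z = -0.005106 + j0.00159 A = 0.005348∠162.7° A.
Step 6 — Complex power: S = V·I* = 0.02674 - j4.842e-05 VA.
Step 7 — Real power: P = Re(S) = 0.02674 W.
Step 8 — Reactive power: Q = Im(S) = -4.842e-05 VAR.
Step 9 — Apparent power: |S| = 0.02674 VA.
Step 10 — Power factor: PF = P/|S| = 1 (leading).

(a) P = 0.02674 W  (b) Q = -4.842e-05 VAR  (c) S = 0.02674 VA  (d) PF = 1 (leading)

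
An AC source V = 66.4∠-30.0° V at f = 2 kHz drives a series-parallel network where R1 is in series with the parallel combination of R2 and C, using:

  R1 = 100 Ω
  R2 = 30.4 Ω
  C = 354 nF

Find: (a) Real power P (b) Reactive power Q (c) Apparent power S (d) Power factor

Step 1 — Angular frequency: ω = 2π·f = 2π·2000 = 1.257e+04 rad/s.
Step 2 — Component impedances:
  R1: Z = R = 100 Ω
  R2: Z = R = 30.4 Ω
  C: Z = 1/(jωC) = -j/(ω·C) = 0 - j224.8 Ω
Step 3 — Parallel branch: R2 || C = 1/(1/R2 + 1/C) = 29.85 - j4.037 Ω.
Step 4 — Series with R1: Z_total = R1 + (R2 || C) = 129.9 - j4.037 Ω = 129.9∠-1.8° Ω.
Step 5 — Source phasor: V = 66.4∠-30.0° V = 57.5 - j33.2 V.
Step 6 — Current: I = V / Z = 0.4504 - j0.2417 A = 0.5111∠-28.2° A.
Step 7 — Complex power: S = V·I* = 33.92 - j1.055 VA.
Step 8 — Real power: P = Re(S) = 33.92 W.
Step 9 — Reactive power: Q = Im(S) = -1.055 VAR.
Step 10 — Apparent power: |S| = 33.94 VA.
Step 11 — Power factor: PF = P/|S| = 0.9995 (leading).

(a) P = 33.92 W  (b) Q = -1.055 VAR  (c) S = 33.94 VA  (d) PF = 0.9995 (leading)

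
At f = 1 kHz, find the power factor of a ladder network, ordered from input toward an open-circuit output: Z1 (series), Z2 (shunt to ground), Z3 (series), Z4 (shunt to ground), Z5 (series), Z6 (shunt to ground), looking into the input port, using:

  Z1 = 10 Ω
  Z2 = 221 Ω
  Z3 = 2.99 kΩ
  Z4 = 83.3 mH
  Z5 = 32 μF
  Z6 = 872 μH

Step 1 — Angular frequency: ω = 2π·f = 2π·1000 = 6283 rad/s.
Step 2 — Component impedances:
  Z1: Z = R = 10 Ω
  Z2: Z = R = 221 Ω
  Z3: Z = R = 2990 Ω
  Z4: Z = jωL = j·6283·0.0833 = 0 + j523.4 Ω
  Z5: Z = 1/(jωC) = -j/(ω·C) = 0 - j4.974 Ω
  Z6: Z = jωL = j·6283·0.000872 = 0 + j5.479 Ω
Step 3 — Ladder network (open output): work backward from the far end, alternating series and parallel combinations. Z_in = 215.8 + j0.002392 Ω = 215.8∠0.0° Ω.
Step 4 — Power factor: PF = cos(φ) = Re(Z)/|Z| = 215.8/215.8 = 1.
Step 5 — Type: Im(Z) = 0.002392 ⇒ lagging (phase φ = 0.0°).

PF = 1 (lagging, φ = 0.0°)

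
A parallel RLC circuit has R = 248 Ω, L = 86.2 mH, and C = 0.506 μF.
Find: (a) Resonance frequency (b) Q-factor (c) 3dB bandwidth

Step 1 — Resonance: ω₀ = 1/√(LC) = 1/√(0.0862·5.06e-07) = 4788 rad/s.
Step 2 — f₀ = ω₀/(2π) = 762.1 Hz.
Step 3 — Parallel Q: Q = R/(ω₀L) = 248/(4788·0.0862) = 0.6009.
Step 4 — Bandwidth: Δω = ω₀/Q = 7969 rad/s; BW = Δω/(2π) = 1268 Hz.

(a) f₀ = 762.1 Hz  (b) Q = 0.6009  (c) BW = 1268 Hz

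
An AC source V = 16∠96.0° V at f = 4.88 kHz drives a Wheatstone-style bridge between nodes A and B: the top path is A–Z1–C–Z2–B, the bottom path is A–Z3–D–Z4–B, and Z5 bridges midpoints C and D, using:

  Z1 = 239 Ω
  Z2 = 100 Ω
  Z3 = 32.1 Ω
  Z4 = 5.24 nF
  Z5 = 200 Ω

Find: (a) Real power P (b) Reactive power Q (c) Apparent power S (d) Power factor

Step 1 — Angular frequency: ω = 2π·f = 2π·4880 = 3.066e+04 rad/s.
Step 2 — Component impedances:
  Z1: Z = R = 239 Ω
  Z2: Z = R = 100 Ω
  Z3: Z = R = 32.1 Ω
  Z4: Z = 1/(jωC) = -j/(ω·C) = 0 - j6224 Ω
  Z5: Z = R = 200 Ω
Step 3 — Bridge requires nodal analysis (the Z5 bridge couples midpoints C and D, so the two paths cannot be reduced to a simple series/parallel combination). Setting node B to ground and injecting 1 A at node A, the 3-node admittance system at A, C, D solves to V_A = Z_AB = 217.5 - j6.513 Ω = 217.6∠-1.7° Ω.
Step 4 — Source phasor: V = 16∠96.0° V = -1.672 + j15.91 V.
Step 5 — Current: I = V / Z = -0.00987 + j0.07286 A = 0.07352∠97.7° A.
Step 6 — Complex power: S = V·I* = 1.176 - j0.03521 VA.
Step 7 — Real power: P = Re(S) = 1.176 W.
Step 8 — Reactive power: Q = Im(S) = -0.03521 VAR.
Step 9 — Apparent power: |S| = 1.176 VA.
Step 10 — Power factor: PF = P/|S| = 0.9996 (leading).

(a) P = 1.176 W  (b) Q = -0.03521 VAR  (c) S = 1.176 VA  (d) PF = 0.9996 (leading)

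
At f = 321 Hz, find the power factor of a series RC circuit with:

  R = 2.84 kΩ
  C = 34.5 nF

Step 1 — Angular frequency: ω = 2π·f = 2π·321 = 2017 rad/s.
Step 2 — Component impedances:
  R: Z = R = 2840 Ω
  C: Z = 1/(jωC) = -j/(ω·C) = 0 - j1.437e+04 Ω
Step 3 — Series combination: Z_total = R + C = 2840 - j1.437e+04 Ω = 1.465e+04∠-78.8° Ω.
Step 4 — Power factor: PF = cos(φ) = Re(Z)/|Z| = 2840/1.465e+04 = 0.1939.
Step 5 — Type: Im(Z) = -1.437e+04 ⇒ leading (phase φ = -78.8°).

PF = 0.1939 (leading, φ = -78.8°)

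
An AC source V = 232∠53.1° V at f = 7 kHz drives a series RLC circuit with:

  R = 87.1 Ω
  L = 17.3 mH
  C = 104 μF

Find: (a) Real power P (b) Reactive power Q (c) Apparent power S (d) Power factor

Step 1 — Angular frequency: ω = 2π·f = 2π·7000 = 4.398e+04 rad/s.
Step 2 — Component impedances:
  R: Z = R = 87.1 Ω
  L: Z = jωL = j·4.398e+04·0.0173 = 0 + j760.9 Ω
  C: Z = 1/(jωC) = -j/(ω·C) = 0 - j0.2186 Ω
Step 3 — Series combination: Z_total = R + L + C = 87.1 + j760.7 Ω = 765.6∠83.5° Ω.
Step 4 — Source phasor: V = 232∠53.1° V = 139.3 + j185.5 V.
Step 5 — Current: I = V / Z = 0.2614 - j0.1532 A = 0.303∠-30.4° A.
Step 6 — Complex power: S = V·I* = 7.997 + j69.84 VA.
Step 7 — Real power: P = Re(S) = 7.997 W.
Step 8 — Reactive power: Q = Im(S) = 69.84 VAR.
Step 9 — Apparent power: |S| = 70.3 VA.
Step 10 — Power factor: PF = P/|S| = 0.1138 (lagging).

(a) P = 7.997 W  (b) Q = 69.84 VAR  (c) S = 70.3 VA  (d) PF = 0.1138 (lagging)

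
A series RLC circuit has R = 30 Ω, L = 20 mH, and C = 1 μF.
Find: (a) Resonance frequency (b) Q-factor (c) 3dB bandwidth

Step 1 — Resonance: ω₀ = 1/√(LC) = 1/√(0.02·1e-06) = 7071 rad/s.
Step 2 — f₀ = ω₀/(2π) = 1125 Hz.
Step 3 — Series Q: Q = ω₀L/R = 7071·0.02/30 = 4.714.
Step 4 — Bandwidth: Δω = ω₀/Q = 1500 rad/s; BW = Δω/(2π) = 238.7 Hz.

(a) f₀ = 1125 Hz  (b) Q = 4.714  (c) BW = 238.7 Hz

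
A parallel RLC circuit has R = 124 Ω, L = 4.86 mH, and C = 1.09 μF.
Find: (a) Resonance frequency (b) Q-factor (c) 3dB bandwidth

Step 1 — Resonance: ω₀ = 1/√(LC) = 1/√(0.00486·1.09e-06) = 1.374e+04 rad/s.
Step 2 — f₀ = ω₀/(2π) = 2187 Hz.
Step 3 — Parallel Q: Q = R/(ω₀L) = 124/(1.374e+04·0.00486) = 1.857.
Step 4 — Bandwidth: Δω = ω₀/Q = 7399 rad/s; BW = Δω/(2π) = 1178 Hz.

(a) f₀ = 2187 Hz  (b) Q = 1.857  (c) BW = 1178 Hz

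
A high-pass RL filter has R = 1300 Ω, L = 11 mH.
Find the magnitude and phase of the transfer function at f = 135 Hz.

Step 1 — Angular frequency: ω = 2π·135 = 848.2 rad/s.
Step 2 — Transfer function: H(jω) = jωL/(R + jωL).
Step 3 — Numerator jωL = j·9.331; denominator R + jωL = 1300 + j9.331.
Step 4 — H = 5.151e-05 + j0.007177.
Step 5 — Magnitude: |H| = 0.007177 (-42.9 dB); phase: φ = 89.6°.

|H| = 0.007177 (-42.9 dB), φ = 89.6°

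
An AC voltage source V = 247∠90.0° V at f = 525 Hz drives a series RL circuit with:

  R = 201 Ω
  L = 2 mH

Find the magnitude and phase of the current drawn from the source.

Step 1 — Angular frequency: ω = 2π·f = 2π·525 = 3299 rad/s.
Step 2 — Component impedances:
  R: Z = R = 201 Ω
  L: Z = jωL = j·3299·0.002 = 0 + j6.597 Ω
Step 3 — Series combination: Z_total = R + L = 201 + j6.597 Ω = 201.1∠1.9° Ω.
Step 4 — Source phasor: V = 247∠90.0° V = 0 + j247 V.
Step 5 — Ohm's law: I = V / Z_total = (0 + j247) / (201 + j6.597) = 0.04029 + j1.228 A.
Step 6 — Convert to polar: |I| = 1.228 A, ∠I = 88.1°.

I = 1.228∠88.1° A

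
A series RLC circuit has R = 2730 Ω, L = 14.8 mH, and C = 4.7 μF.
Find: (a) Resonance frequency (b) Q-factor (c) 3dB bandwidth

Step 1 — Resonance condition Im(Z)=0 gives ω₀ = 1/√(LC).
Step 2 — ω₀ = 1/√(0.0148·4.7e-06) = 3792 rad/s.
Step 3 — f₀ = ω₀/(2π) = 603.4 Hz.
Step 4 — Series Q: Q = ω₀L/R = 3792·0.0148/2730 = 0.02056.
Step 5 — 3dB bandwidth: Δω = ω₀/Q = 1.845e+05 rad/s; BW = Δω/(2π) = 2.936e+04 Hz.

(a) f₀ = 603.4 Hz  (b) Q = 0.02056  (c) BW = 2.936e+04 Hz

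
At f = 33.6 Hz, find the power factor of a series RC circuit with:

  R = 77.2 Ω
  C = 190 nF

Step 1 — Angular frequency: ω = 2π·f = 2π·33.6 = 211.1 rad/s.
Step 2 — Component impedances:
  R: Z = R = 77.2 Ω
  C: Z = 1/(jωC) = -j/(ω·C) = 0 - j2.493e+04 Ω
Step 3 — Series combination: Z_total = R + C = 77.2 - j2.493e+04 Ω = 2.493e+04∠-89.8° Ω.
Step 4 — Power factor: PF = cos(φ) = Re(Z)/|Z| = 77.2/2.493e+04 = 0.003097.
Step 5 — Type: Im(Z) = -2.493e+04 ⇒ leading (phase φ = -89.8°).

PF = 0.003097 (leading, φ = -89.8°)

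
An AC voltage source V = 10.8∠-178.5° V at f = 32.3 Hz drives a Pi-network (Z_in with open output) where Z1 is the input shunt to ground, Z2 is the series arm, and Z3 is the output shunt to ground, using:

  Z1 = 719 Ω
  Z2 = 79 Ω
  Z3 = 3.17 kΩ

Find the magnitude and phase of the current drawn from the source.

Step 1 — Angular frequency: ω = 2π·f = 2π·32.3 = 202.9 rad/s.
Step 2 — Component impedances:
  Z1: Z = R = 719 Ω
  Z2: Z = R = 79 Ω
  Z3: Z = R = 3170 Ω
Step 3 — With open output, the series arm Z2 and the output shunt Z3 appear in series to ground: Z2 + Z3 = 3249 Ω.
Step 4 — Parallel with input shunt Z1: Z_in = Z1 || (Z2 + Z3) = 588.7 Ω = 588.7∠0.0° Ω.
Step 5 — Source phasor: V = 10.8∠-178.5° V = -10.8 - j0.2827 V.
Step 6 — Ohm's law: I = V / Z_total = (-10.8 - j0.2827) / (588.7) = -0.01834 - j0.0004802 A.
Step 7 — Convert to polar: |I| = 0.01834 A, ∠I = -178.5°.

I = 0.01834∠-178.5° A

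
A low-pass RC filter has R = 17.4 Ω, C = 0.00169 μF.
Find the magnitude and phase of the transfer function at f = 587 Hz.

Step 1 — Angular frequency: ω = 2π·587 = 3688 rad/s.
Step 2 — Transfer function: H(jω) = 1/(1 + jωRC).
Step 3 — Denominator: 1 + jωRC = 1 + j·3688·17.4·1.69e-09 = 1 + j0.0001085.
Step 4 — H = 1 - j0.0001085.
Step 5 — Magnitude: |H| = 1 (-0.0 dB); phase: φ = -0.0°.

|H| = 1 (-0.0 dB), φ = -0.0°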